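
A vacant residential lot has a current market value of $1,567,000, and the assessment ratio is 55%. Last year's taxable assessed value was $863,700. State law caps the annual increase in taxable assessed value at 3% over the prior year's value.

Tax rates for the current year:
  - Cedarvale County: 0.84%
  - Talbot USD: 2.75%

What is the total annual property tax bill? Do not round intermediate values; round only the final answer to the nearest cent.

$30,940.42

Uncapped assessed value = $1,567,000 × 0.55 = $861,850
Cap limit = $863,700 × 1.03 = $889,611
Taxable assessed value = min($861,850, $889,611) = $861,850 (cap does not bind)
Cedarvale County: $861,850 × 0.0084 = $7,239.54
Talbot USD: $861,850 × 0.0275 = $23,700.875
Total = $30,940.415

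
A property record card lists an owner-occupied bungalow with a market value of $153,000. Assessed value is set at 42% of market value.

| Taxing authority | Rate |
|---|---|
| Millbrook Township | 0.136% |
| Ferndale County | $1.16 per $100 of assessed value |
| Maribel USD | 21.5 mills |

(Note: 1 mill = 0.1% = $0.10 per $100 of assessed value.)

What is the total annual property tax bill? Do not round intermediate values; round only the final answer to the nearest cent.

Assessed value = $153,000 × 0.42 = $64,260
Millbrook Township: $64,260 × 0.00136 = $87.3936
Ferndale County: $64,260 × 0.0116 = $745.416
Maribel USD: $64,260 × 0.0215 = $1,381.59
Total = $2,214.3996

$2,214.40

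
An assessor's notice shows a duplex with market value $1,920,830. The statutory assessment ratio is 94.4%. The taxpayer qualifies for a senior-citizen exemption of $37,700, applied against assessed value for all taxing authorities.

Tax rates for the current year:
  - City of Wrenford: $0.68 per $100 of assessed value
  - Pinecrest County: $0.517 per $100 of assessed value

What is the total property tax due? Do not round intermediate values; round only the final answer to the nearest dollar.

$21,253

Assessed value = $1,920,830 × 0.944 = $1,813,263.52
Taxable value = $1,813,263.52 − $37,700 = $1,775,563.52
City of Wrenford: $1,775,563.52 × 0.0068 = $12,073.831936
Pinecrest County: $1,775,563.52 × 0.00517 = $9,179.6633984
Total = $12,073.831936 + $9,179.6633984 = $21,253.4953344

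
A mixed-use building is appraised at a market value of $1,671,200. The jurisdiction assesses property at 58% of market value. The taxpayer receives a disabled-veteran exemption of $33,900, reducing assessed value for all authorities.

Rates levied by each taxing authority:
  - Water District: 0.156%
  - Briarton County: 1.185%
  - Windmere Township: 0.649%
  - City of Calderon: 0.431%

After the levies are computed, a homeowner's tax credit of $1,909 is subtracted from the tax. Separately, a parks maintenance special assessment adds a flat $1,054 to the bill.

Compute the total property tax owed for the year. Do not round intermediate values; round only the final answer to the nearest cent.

$21,790.94

Assessed value = $1,671,200 × 0.58 = $969,296
Taxable value = $969,296 − $33,900 = $935,396
Water District: $935,396 × 0.00156 = $1,459.21776
Briarton County: $935,396 × 0.01185 = $11,084.4426
Windmere Township: $935,396 × 0.00649 = $6,070.72004
City of Calderon: $935,396 × 0.00431 = $4,031.55676
Levies subtotal = $22,645.93716
After credit = $22,645.93716 − $1,909 = $20,736.93716
Total = $20,736.93716 + $1,054 = $21,790.93716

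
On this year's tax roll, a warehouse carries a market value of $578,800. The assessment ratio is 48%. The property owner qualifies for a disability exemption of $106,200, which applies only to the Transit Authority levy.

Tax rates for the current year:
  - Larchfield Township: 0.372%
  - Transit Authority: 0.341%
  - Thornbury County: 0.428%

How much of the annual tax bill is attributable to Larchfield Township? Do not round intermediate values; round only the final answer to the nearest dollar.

Assessed value = $578,800 × 0.48 = $277,824
Larchfield Township taxable value = $277,824 (exemption does not apply)
Larchfield Township levy = $277,824 × 0.00372 = $1,033.50528

$1,034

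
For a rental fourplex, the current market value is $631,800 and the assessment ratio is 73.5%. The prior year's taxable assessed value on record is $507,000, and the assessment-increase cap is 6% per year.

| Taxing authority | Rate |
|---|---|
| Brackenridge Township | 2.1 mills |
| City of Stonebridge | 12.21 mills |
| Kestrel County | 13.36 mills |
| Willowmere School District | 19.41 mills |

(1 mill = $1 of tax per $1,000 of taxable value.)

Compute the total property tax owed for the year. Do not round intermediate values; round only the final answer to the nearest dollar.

Uncapped assessed value = $631,800 × 0.735 = $464,373
Cap limit = $507,000 × 1.06 = $537,420
Taxable assessed value = min($464,373, $537,420) = $464,373 (cap does not bind)
Brackenridge Township: $464,373 × 0.0021 = $975.1833
City of Stonebridge: $464,373 × 0.01221 = $5,669.99433
Kestrel County: $464,373 × 0.01336 = $6,204.02328
Willowmere School District: $464,373 × 0.01941 = $9,013.47993
Total = $21,862.68084

$21,863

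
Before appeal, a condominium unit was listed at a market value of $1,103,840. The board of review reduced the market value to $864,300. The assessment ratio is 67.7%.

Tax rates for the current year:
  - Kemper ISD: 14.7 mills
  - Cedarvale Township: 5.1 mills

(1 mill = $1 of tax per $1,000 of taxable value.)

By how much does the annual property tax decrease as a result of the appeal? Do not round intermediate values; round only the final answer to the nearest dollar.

$3,211

Old assessed value = $1,103,840 × 0.677 = $747,299.68
New assessed value = $864,300 × 0.677 = $585,131.1
Combined rate = 0.0147 + 0.0051 = 0.0198
Old tax = $747,299.68 × 0.0198 = $14,796.533664
New tax = $585,131.1 × 0.0198 = $11,585.59578
Reduction = $14,796.533664 − $11,585.59578 = $3,210.937884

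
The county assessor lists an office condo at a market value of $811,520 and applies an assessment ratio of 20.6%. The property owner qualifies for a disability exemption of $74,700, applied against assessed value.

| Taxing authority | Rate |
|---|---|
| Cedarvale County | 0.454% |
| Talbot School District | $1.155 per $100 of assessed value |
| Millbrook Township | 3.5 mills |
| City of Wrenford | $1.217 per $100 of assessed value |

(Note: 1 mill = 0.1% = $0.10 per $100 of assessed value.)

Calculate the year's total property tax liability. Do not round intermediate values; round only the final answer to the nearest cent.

$2,936.95

Assessed value = $811,520 × 0.206 = $167,173.12
Taxable value = $167,173.12 − $74,700 = $92,473.12
Cedarvale County: $92,473.12 × 0.00454 = $419.8279648
Talbot School District: $92,473.12 × 0.01155 = $1,068.064536
Millbrook Township: $92,473.12 × 0.0035 = $323.65592
City of Wrenford: $92,473.12 × 0.01217 = $1,125.3978704
Total = $2,936.9462912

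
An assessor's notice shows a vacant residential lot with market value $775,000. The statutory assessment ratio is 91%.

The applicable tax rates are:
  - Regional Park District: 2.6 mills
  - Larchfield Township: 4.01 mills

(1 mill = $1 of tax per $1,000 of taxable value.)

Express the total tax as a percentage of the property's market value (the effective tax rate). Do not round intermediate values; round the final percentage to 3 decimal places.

0.602%

Assessed value = $775,000 × 0.91 = $705,250
Regional Park District: $705,250 × 0.0026 = $1,833.65
Larchfield Township: $705,250 × 0.00401 = $2,828.0525
Total tax = $4,661.7025
Effective rate = $4,661.7025 ÷ $775,000 = 0.602% of market value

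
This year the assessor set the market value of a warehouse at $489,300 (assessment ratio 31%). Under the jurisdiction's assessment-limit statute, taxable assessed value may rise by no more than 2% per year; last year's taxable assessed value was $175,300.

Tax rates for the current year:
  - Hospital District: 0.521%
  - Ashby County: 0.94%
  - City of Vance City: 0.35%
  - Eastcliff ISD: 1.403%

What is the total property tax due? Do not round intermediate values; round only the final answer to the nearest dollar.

Uncapped assessed value = $489,300 × 0.31 = $151,683
Cap limit = $175,300 × 1.02 = $178,806
Taxable assessed value = min($151,683, $178,806) = $151,683 (cap does not bind)
Hospital District: $151,683 × 0.00521 = $790.26843
Ashby County: $151,683 × 0.0094 = $1,425.8202
City of Vance City: $151,683 × 0.0035 = $530.8905
Eastcliff ISD: $151,683 × 0.01403 = $2,128.11249
Total = $4,875.09162

$4,875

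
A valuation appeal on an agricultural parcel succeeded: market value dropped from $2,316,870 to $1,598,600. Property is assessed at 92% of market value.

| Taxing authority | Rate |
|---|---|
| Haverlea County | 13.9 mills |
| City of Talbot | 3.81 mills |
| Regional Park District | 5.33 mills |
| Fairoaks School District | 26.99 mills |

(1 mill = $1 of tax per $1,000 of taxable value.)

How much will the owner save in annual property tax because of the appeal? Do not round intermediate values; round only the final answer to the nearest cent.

$33,060.24

Old assessed value = $2,316,870 × 0.92 = $2,131,520.4
New assessed value = $1,598,600 × 0.92 = $1,470,712
Combined rate = 0.0139 + 0.00381 + 0.00533 + 0.02699 = 0.05003
Old tax = $2,131,520.4 × 0.05003 = $106,639.965612
New tax = $1,470,712 × 0.05003 = $73,579.72136
Reduction = $106,639.965612 − $73,579.72136 = $33,060.244252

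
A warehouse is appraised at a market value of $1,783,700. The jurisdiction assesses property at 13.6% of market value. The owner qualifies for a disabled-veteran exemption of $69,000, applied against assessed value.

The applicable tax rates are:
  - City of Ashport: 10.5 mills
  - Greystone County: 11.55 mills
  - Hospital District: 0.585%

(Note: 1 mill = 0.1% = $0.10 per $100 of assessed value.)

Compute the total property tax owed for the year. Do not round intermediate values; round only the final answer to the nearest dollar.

$4,843

Assessed value = $1,783,700 × 0.136 = $242,583.2
Taxable value = $242,583.2 − $69,000 = $173,583.2
City of Ashport: $173,583.2 × 0.0105 = $1,822.6236
Greystone County: $173,583.2 × 0.01155 = $2,004.88596
Hospital District: $173,583.2 × 0.00585 = $1,015.46172
Total = $4,842.97128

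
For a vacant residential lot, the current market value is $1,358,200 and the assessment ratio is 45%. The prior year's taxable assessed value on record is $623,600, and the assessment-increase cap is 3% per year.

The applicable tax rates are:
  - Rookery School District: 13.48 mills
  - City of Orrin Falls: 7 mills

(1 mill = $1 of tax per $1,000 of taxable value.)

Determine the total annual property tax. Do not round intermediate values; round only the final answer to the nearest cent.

$12,517.17

Uncapped assessed value = $1,358,200 × 0.45 = $611,190
Cap limit = $623,600 × 1.03 = $642,308
Taxable assessed value = min($611,190, $642,308) = $611,190 (cap does not bind)
Rookery School District: $611,190 × 0.01348 = $8,238.8412
City of Orrin Falls: $611,190 × 0.007 = $4,278.33
Total = $12,517.1712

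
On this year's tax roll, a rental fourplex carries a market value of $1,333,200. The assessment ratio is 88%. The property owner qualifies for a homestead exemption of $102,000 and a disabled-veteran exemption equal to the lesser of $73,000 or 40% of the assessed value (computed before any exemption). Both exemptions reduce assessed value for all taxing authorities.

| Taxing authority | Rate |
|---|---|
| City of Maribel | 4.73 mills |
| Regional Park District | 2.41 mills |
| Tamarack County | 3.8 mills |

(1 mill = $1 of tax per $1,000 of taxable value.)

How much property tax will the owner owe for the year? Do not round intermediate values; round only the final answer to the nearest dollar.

Assessed value = $1,333,200 × 0.88 = $1,173,216
Disabled-veteran exemption = min($73,000, 40% × $1,173,216) = min($73,000, $469,286.4) = $73,000 (dollar cap binds)
Taxable value = $1,173,216 − $102,000 − $73,000 = $998,216
City of Maribel: $998,216 × 0.00473 = $4,721.56168
Regional Park District: $998,216 × 0.00241 = $2,405.70056
Tamarack County: $998,216 × 0.0038 = $3,793.2208
Total = $10,920.48304

$10,920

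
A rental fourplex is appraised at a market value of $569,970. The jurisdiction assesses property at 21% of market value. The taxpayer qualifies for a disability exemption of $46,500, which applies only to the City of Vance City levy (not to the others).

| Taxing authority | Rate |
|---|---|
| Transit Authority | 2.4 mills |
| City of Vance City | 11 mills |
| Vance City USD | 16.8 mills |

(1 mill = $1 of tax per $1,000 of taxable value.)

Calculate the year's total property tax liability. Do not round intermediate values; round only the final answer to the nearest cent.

Assessed value = $569,970 × 0.21 = $119,693.7
Transit Authority: $119,693.7 × 0.0024 = $287.26488
City of Vance City: ($119,693.7 − $46,500) × 0.011 = $73,193.7 × 0.011 = $805.1307
Vance City USD: $119,693.7 × 0.0168 = $2,010.85416
Total = $3,103.24974

$3,103.25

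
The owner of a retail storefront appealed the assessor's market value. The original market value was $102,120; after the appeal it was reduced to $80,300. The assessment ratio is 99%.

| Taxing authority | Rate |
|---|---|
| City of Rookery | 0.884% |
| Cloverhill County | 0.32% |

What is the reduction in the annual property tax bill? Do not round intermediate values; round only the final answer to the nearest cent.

Old assessed value = $102,120 × 0.99 = $101,098.8
New assessed value = $80,300 × 0.99 = $79,497
Combined rate = 0.00884 + 0.0032 = 0.01204
Old tax = $101,098.8 × 0.01204 = $1,217.229552
New tax = $79,497 × 0.01204 = $957.14388
Reduction = $1,217.229552 − $957.14388 = $260.085672

$260.09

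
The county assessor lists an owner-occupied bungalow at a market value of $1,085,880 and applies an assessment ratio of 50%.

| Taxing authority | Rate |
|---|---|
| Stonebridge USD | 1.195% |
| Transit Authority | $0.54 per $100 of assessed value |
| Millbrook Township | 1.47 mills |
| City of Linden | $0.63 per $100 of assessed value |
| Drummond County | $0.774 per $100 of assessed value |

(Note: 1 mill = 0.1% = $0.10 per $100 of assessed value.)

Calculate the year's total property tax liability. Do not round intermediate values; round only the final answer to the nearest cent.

Assessed value = $1,085,880 × 0.5 = $542,940
Stonebridge USD: $542,940 × 0.01195 = $6,488.133
Transit Authority: $542,940 × 0.0054 = $2,931.876
Millbrook Township: $542,940 × 0.00147 = $798.1218
City of Linden: $542,940 × 0.0063 = $3,420.522
Drummond County: $542,940 × 0.00774 = $4,202.3556
Total = $17,841.0084

$17,841.01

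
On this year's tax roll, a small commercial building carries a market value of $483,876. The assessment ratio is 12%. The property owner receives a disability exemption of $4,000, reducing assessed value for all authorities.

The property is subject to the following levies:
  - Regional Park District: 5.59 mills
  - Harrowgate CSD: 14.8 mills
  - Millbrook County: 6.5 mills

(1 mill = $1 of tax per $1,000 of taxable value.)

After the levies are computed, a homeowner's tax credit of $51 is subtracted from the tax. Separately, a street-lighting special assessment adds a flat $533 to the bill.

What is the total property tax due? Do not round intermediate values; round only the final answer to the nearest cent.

$1,935.81

Assessed value = $483,876 × 0.12 = $58,065.12
Taxable value = $58,065.12 − $4,000 = $54,065.12
Regional Park District: $54,065.12 × 0.00559 = $302.2240208
Harrowgate CSD: $54,065.12 × 0.0148 = $800.163776
Millbrook County: $54,065.12 × 0.0065 = $351.42328
Levies subtotal = $1,453.8110768
After credit = $1,453.8110768 − $51 = $1,402.8110768
Total = $1,402.8110768 + $533 = $1,935.8110768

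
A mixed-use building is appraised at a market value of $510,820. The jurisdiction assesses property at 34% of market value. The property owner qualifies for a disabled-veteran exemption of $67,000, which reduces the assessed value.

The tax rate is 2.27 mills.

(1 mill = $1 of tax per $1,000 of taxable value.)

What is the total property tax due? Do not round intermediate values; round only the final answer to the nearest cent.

Assessed value = $510,820 × 0.34 = $173,678.8
Taxable value = $173,678.8 − $67,000 = $106,678.8
Tax = $106,678.8 × 0.00227 = $242.160876

$242.16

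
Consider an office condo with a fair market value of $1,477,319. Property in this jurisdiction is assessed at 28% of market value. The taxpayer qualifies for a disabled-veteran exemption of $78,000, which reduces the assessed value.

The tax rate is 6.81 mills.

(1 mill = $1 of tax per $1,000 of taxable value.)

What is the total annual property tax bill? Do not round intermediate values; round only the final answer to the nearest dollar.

$2,286

Assessed value = $1,477,319 × 0.28 = $413,649.32
Taxable value = $413,649.32 − $78,000 = $335,649.32
Tax = $335,649.32 × 0.00681 = $2,285.7718692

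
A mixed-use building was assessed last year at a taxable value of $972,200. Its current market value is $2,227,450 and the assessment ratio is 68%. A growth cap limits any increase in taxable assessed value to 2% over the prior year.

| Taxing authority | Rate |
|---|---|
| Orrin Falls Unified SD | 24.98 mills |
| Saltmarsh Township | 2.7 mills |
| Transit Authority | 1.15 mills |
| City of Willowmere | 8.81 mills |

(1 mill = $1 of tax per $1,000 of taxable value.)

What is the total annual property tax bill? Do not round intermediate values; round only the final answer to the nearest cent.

$37,325.48

Uncapped assessed value = $2,227,450 × 0.68 = $1,514,666
Cap limit = $972,200 × 1.02 = $991,644
Taxable assessed value = min($1,514,666, $991,644) = $991,644 (cap binds)
Orrin Falls Unified SD: $991,644 × 0.02498 = $24,771.26712
Saltmarsh Township: $991,644 × 0.0027 = $2,677.4388
Transit Authority: $991,644 × 0.00115 = $1,140.3906
City of Willowmere: $991,644 × 0.00881 = $8,736.38364
Total = $37,325.48016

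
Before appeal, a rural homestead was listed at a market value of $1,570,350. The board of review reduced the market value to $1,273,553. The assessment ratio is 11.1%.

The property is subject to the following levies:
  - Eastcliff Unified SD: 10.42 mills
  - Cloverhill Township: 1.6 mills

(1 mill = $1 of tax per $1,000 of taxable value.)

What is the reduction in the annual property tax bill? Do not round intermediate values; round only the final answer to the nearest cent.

$395.99

Old assessed value = $1,570,350 × 0.111 = $174,308.85
New assessed value = $1,273,553 × 0.111 = $141,364.383
Combined rate = 0.01042 + 0.0016 = 0.01202
Old tax = $174,308.85 × 0.01202 = $2,095.192377
New tax = $141,364.383 × 0.01202 = $1,699.19988366
Reduction = $2,095.192377 − $1,699.19988366 = $395.99249334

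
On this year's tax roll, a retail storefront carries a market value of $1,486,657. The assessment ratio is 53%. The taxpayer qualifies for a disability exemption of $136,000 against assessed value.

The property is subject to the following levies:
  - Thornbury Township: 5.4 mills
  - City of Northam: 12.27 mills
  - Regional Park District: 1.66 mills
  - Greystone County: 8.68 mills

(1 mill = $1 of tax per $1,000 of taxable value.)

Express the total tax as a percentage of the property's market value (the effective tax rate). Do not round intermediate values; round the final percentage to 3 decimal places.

Assessed value = $1,486,657 × 0.53 = $787,928.21
Taxable value = $787,928.21 − $136,000 = $651,928.21
Thornbury Township: $651,928.21 × 0.0054 = $3,520.412334
City of Northam: $651,928.21 × 0.01227 = $7,999.1591367
Regional Park District: $651,928.21 × 0.00166 = $1,082.2008286
Greystone County: $651,928.21 × 0.00868 = $5,658.7368628
Total tax = $18,260.5091621
Effective rate = $18,260.5091621 ÷ $1,486,657 = 1.228% of market value

1.228%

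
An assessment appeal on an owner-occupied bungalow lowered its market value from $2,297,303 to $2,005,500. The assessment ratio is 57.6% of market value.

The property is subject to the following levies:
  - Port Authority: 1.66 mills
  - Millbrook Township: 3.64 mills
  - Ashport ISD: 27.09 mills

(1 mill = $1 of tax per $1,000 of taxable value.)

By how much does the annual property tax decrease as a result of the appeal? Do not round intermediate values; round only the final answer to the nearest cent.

Old assessed value = $2,297,303 × 0.576 = $1,323,246.528
New assessed value = $2,005,500 × 0.576 = $1,155,168
Combined rate = 0.00166 + 0.00364 + 0.02709 = 0.03239
Old tax = $1,323,246.528 × 0.03239 = $42,859.95504192
New tax = $1,155,168 × 0.03239 = $37,415.89152
Reduction = $42,859.95504192 − $37,415.89152 = $5,444.06352192

$5,444.06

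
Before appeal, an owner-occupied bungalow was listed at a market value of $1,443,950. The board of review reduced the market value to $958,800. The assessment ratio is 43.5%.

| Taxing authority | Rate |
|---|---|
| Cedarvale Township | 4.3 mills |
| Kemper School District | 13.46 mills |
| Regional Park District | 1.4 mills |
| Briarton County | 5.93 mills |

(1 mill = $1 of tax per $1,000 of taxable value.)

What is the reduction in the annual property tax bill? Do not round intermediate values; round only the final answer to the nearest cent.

$5,295.00

Old assessed value = $1,443,950 × 0.435 = $628,118.25
New assessed value = $958,800 × 0.435 = $417,078
Combined rate = 0.0043 + 0.01346 + 0.0014 + 0.00593 = 0.02509
Old tax = $628,118.25 × 0.02509 = $15,759.4868925
New tax = $417,078 × 0.02509 = $10,464.48702
Reduction = $15,759.4868925 − $10,464.48702 = $5,294.9998725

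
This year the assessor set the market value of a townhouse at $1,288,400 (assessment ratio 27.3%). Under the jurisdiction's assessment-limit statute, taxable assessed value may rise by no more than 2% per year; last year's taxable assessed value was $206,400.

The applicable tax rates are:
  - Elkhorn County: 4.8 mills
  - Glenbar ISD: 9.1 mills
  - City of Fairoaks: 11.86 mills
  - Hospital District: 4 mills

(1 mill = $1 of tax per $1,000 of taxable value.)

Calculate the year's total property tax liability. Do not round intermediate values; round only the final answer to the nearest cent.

$6,265.31

Uncapped assessed value = $1,288,400 × 0.273 = $351,733.2
Cap limit = $206,400 × 1.02 = $210,528
Taxable assessed value = min($351,733.2, $210,528) = $210,528 (cap binds)
Elkhorn County: $210,528 × 0.0048 = $1,010.5344
Glenbar ISD: $210,528 × 0.0091 = $1,915.8048
City of Fairoaks: $210,528 × 0.01186 = $2,496.86208
Hospital District: $210,528 × 0.004 = $842.112
Total = $6,265.31328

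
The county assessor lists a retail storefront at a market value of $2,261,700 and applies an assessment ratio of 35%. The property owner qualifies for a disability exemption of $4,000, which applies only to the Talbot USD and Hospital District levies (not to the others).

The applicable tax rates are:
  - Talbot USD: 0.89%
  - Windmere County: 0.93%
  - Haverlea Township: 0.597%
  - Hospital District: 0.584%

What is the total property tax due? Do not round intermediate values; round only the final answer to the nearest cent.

$23,696.81

Assessed value = $2,261,700 × 0.35 = $791,595
Talbot USD: ($791,595 − $4,000) × 0.0089 = $787,595 × 0.0089 = $7,009.5955
Windmere County: $791,595 × 0.0093 = $7,361.8335
Haverlea Township: $791,595 × 0.00597 = $4,725.82215
Hospital District: ($791,595 − $4,000) × 0.00584 = $787,595 × 0.00584 = $4,599.5548
Total = $23,696.80595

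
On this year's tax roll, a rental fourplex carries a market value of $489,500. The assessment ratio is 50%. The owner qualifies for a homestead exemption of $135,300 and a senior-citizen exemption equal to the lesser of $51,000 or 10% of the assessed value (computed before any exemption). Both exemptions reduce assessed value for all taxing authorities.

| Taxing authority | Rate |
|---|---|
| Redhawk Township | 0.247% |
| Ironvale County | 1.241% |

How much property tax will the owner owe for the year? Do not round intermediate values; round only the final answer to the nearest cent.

$1,264.43

Assessed value = $489,500 × 0.5 = $244,750
Senior-citizen exemption = min($51,000, 10% × $244,750) = min($51,000, $24,475) = $24,475 (percentage binds)
Taxable value = $244,750 − $135,300 − $24,475 = $84,975
Redhawk Township: $84,975 × 0.00247 = $209.88825
Ironvale County: $84,975 × 0.01241 = $1,054.53975
Total = $1,264.428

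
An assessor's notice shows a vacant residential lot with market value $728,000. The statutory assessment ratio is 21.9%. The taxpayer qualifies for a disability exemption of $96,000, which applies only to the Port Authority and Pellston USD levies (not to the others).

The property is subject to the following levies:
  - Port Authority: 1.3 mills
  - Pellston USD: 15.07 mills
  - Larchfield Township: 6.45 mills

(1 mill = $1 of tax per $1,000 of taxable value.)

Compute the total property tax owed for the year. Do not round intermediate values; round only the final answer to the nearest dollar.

$2,067

Assessed value = $728,000 × 0.219 = $159,432
Port Authority: ($159,432 − $96,000) × 0.0013 = $63,432 × 0.0013 = $82.4616
Pellston USD: ($159,432 − $96,000) × 0.01507 = $63,432 × 0.01507 = $955.92024
Larchfield Township: $159,432 × 0.00645 = $1,028.3364
Total = $2,066.71824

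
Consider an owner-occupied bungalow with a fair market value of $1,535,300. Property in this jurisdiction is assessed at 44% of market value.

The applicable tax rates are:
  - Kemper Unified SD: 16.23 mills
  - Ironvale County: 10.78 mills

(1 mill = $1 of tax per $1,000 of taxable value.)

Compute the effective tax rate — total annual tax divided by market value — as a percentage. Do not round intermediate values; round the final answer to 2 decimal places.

1.19%

Assessed value = $1,535,300 × 0.44 = $675,532
Kemper Unified SD: $675,532 × 0.01623 = $10,963.88436
Ironvale County: $675,532 × 0.01078 = $7,282.23496
Total tax = $18,246.11932
Effective rate = $18,246.11932 ÷ $1,535,300 = 1.19% of market value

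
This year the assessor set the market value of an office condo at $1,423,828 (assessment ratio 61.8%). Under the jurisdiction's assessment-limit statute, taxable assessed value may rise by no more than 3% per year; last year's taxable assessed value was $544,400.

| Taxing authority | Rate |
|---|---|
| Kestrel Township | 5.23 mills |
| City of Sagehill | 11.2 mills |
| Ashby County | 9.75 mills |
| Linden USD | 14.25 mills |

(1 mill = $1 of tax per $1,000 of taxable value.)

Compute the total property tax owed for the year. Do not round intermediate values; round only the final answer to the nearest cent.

$22,670.39

Uncapped assessed value = $1,423,828 × 0.618 = $879,925.704
Cap limit = $544,400 × 1.03 = $560,732
Taxable assessed value = min($879,925.704, $560,732) = $560,732 (cap binds)
Kestrel Township: $560,732 × 0.00523 = $2,932.62836
City of Sagehill: $560,732 × 0.0112 = $6,280.1984
Ashby County: $560,732 × 0.00975 = $5,467.137
Linden USD: $560,732 × 0.01425 = $7,990.431
Total = $22,670.39476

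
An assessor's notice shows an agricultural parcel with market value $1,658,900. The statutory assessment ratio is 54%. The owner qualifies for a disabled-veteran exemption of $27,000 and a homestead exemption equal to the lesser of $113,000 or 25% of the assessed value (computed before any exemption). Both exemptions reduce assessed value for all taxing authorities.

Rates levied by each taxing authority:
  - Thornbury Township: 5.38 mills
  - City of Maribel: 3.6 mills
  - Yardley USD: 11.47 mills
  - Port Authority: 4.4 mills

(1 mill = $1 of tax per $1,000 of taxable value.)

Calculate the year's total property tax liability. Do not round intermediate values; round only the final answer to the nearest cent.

Assessed value = $1,658,900 × 0.54 = $895,806
Homestead exemption = min($113,000, 25% × $895,806) = min($113,000, $223,951.5) = $113,000 (dollar cap binds)
Taxable value = $895,806 − $27,000 − $113,000 = $755,806
Thornbury Township: $755,806 × 0.00538 = $4,066.23628
City of Maribel: $755,806 × 0.0036 = $2,720.9016
Yardley USD: $755,806 × 0.01147 = $8,669.09482
Port Authority: $755,806 × 0.0044 = $3,325.5464
Total = $18,781.7791

$18,781.78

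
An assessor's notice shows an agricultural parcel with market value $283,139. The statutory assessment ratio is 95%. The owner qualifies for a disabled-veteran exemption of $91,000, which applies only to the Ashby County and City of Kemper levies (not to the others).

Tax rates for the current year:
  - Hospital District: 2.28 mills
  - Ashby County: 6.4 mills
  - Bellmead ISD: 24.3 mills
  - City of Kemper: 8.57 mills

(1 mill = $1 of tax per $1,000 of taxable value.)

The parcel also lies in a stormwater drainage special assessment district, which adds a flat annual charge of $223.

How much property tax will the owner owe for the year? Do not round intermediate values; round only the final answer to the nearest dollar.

$10,037

Assessed value = $283,139 × 0.95 = $268,982.05
Hospital District: $268,982.05 × 0.00228 = $613.279074
Ashby County: ($268,982.05 − $91,000) × 0.0064 = $177,982.05 × 0.0064 = $1,139.08512
Bellmead ISD: $268,982.05 × 0.0243 = $6,536.263815
City of Kemper: ($268,982.05 − $91,000) × 0.00857 = $177,982.05 × 0.00857 = $1,525.3061685
Levies subtotal = $9,813.9341775
Total = $9,813.9341775 + $223 = $10,036.9341775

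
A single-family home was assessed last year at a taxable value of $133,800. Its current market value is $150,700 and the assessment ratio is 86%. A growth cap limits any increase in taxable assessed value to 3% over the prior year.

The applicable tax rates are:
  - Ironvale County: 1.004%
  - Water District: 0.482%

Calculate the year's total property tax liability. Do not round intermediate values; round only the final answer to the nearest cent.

$1,925.89

Uncapped assessed value = $150,700 × 0.86 = $129,602
Cap limit = $133,800 × 1.03 = $137,814
Taxable assessed value = min($129,602, $137,814) = $129,602 (cap does not bind)
Ironvale County: $129,602 × 0.01004 = $1,301.20408
Water District: $129,602 × 0.00482 = $624.68164
Total = $1,925.88572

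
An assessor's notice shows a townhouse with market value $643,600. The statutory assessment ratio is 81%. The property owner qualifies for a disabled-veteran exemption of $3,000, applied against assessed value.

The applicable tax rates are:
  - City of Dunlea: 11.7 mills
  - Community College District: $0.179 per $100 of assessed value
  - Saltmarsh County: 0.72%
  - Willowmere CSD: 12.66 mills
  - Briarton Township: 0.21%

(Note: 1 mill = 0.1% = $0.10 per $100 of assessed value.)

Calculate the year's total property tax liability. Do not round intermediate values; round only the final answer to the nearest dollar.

Assessed value = $643,600 × 0.81 = $521,316
Taxable value = $521,316 − $3,000 = $518,316
City of Dunlea: $518,316 × 0.0117 = $6,064.2972
Community College District: $518,316 × 0.00179 = $927.78564
Saltmarsh County: $518,316 × 0.0072 = $3,731.8752
Willowmere CSD: $518,316 × 0.01266 = $6,561.88056
Briarton Township: $518,316 × 0.0021 = $1,088.4636
Total = $18,374.3022

$18,374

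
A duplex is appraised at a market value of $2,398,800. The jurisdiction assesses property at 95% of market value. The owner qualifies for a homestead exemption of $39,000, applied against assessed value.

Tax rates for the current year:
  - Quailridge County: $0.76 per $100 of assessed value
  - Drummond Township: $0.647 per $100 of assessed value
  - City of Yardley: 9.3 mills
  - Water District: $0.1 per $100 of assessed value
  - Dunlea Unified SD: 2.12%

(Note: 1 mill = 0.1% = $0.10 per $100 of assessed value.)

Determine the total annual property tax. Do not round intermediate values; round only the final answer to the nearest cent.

Assessed value = $2,398,800 × 0.95 = $2,278,860
Taxable value = $2,278,860 − $39,000 = $2,239,860
Quailridge County: $2,239,860 × 0.0076 = $17,022.936
Drummond Township: $2,239,860 × 0.00647 = $14,491.8942
City of Yardley: $2,239,860 × 0.0093 = $20,830.698
Water District: $2,239,860 × 0.001 = $2,239.86
Dunlea Unified SD: $2,239,860 × 0.0212 = $47,485.032
Total = $102,070.4202

$102,070.42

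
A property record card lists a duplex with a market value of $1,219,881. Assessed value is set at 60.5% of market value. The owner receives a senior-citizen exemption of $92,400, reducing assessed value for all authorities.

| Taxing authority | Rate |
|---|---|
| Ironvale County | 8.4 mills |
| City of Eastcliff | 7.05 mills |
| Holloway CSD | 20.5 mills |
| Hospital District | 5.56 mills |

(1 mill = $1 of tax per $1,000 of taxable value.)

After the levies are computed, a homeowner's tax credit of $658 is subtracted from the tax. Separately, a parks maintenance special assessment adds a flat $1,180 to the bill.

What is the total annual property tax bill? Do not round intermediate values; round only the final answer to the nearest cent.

Assessed value = $1,219,881 × 0.605 = $738,028.005
Taxable value = $738,028.005 − $92,400 = $645,628.005
Ironvale County: $645,628.005 × 0.0084 = $5,423.275242
City of Eastcliff: $645,628.005 × 0.00705 = $4,551.67743525
Holloway CSD: $645,628.005 × 0.0205 = $13,235.3741025
Hospital District: $645,628.005 × 0.00556 = $3,589.6917078
Levies subtotal = $26,800.01848755
After credit = $26,800.01848755 − $658 = $26,142.01848755
Total = $26,142.01848755 + $1,180 = $27,322.01848755

$27,322.02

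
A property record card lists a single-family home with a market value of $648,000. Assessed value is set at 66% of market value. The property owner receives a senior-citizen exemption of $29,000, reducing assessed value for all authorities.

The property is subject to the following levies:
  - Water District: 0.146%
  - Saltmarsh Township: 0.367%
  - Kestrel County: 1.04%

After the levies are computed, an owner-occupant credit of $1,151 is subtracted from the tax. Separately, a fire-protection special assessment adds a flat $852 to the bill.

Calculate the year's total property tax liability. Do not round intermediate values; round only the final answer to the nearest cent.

Assessed value = $648,000 × 0.66 = $427,680
Taxable value = $427,680 − $29,000 = $398,680
Water District: $398,680 × 0.00146 = $582.0728
Saltmarsh Township: $398,680 × 0.00367 = $1,463.1556
Kestrel County: $398,680 × 0.0104 = $4,146.272
Levies subtotal = $6,191.5004
After credit = $6,191.5004 − $1,151 = $5,040.5004
Total = $5,040.5004 + $852 = $5,892.5004

$5,892.50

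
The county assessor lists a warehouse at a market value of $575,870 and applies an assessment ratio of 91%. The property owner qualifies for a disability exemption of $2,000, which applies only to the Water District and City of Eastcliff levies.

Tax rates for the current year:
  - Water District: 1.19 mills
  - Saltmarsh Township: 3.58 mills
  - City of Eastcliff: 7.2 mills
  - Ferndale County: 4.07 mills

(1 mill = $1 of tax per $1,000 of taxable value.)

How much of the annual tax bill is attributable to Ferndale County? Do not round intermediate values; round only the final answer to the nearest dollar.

$2,133

Assessed value = $575,870 × 0.91 = $524,041.7
Ferndale County taxable value = $524,041.7 (exemption does not apply)
Ferndale County levy = $524,041.7 × 0.00407 = $2,132.849719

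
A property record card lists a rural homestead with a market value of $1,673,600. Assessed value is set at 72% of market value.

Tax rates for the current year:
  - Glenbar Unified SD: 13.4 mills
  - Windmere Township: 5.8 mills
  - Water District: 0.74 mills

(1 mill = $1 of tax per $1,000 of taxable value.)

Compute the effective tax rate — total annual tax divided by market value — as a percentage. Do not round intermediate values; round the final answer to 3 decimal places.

Assessed value = $1,673,600 × 0.72 = $1,204,992
Glenbar Unified SD: $1,204,992 × 0.0134 = $16,146.8928
Windmere Township: $1,204,992 × 0.0058 = $6,988.9536
Water District: $1,204,992 × 0.00074 = $891.69408
Total tax = $24,027.54048
Effective rate = $24,027.54048 ÷ $1,673,600 = 1.436% of market value

1.436%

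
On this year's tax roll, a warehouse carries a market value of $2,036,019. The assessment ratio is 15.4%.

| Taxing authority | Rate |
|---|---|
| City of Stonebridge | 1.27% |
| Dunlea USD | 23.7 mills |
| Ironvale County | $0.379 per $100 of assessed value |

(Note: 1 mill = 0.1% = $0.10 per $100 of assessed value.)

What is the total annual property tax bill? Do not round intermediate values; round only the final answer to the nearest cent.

$12,601.45

Assessed value = $2,036,019 × 0.154 = $313,546.926
City of Stonebridge: $313,546.926 × 0.0127 = $3,982.0459602
Dunlea USD: $313,546.926 × 0.0237 = $7,431.0621462
Ironvale County: $313,546.926 × 0.00379 = $1,188.34284954
Total = $12,601.45095594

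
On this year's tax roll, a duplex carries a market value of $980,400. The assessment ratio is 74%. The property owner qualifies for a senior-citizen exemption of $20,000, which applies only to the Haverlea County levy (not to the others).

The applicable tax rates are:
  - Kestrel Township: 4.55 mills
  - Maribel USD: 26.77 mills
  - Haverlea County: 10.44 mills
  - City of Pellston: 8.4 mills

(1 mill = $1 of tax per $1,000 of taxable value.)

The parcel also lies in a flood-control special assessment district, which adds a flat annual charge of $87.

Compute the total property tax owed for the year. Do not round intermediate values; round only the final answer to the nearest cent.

$36,269.08

Assessed value = $980,400 × 0.74 = $725,496
Kestrel Township: $725,496 × 0.00455 = $3,301.0068
Maribel USD: $725,496 × 0.02677 = $19,421.52792
Haverlea County: ($725,496 − $20,000) × 0.01044 = $705,496 × 0.01044 = $7,365.37824
City of Pellston: $725,496 × 0.0084 = $6,094.1664
Levies subtotal = $36,182.07936
Total = $36,182.07936 + $87 = $36,269.07936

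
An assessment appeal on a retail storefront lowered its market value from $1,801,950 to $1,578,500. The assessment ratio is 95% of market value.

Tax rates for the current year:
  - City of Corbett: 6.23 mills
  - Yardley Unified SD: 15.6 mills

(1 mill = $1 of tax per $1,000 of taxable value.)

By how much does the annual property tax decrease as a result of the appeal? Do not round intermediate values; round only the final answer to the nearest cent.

$4,634.02

Old assessed value = $1,801,950 × 0.95 = $1,711,852.5
New assessed value = $1,578,500 × 0.95 = $1,499,575
Combined rate = 0.00623 + 0.0156 = 0.02183
Old tax = $1,711,852.5 × 0.02183 = $37,369.740075
New tax = $1,499,575 × 0.02183 = $32,735.72225
Reduction = $37,369.740075 − $32,735.72225 = $4,634.017825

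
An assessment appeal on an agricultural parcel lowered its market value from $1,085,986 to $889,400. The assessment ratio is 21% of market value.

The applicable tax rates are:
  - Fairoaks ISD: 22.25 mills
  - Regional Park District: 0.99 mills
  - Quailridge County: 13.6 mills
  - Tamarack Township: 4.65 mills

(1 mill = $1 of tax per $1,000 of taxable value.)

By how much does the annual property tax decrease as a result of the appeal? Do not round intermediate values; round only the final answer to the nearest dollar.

Old assessed value = $1,085,986 × 0.21 = $228,057.06
New assessed value = $889,400 × 0.21 = $186,774
Combined rate = 0.02225 + 0.00099 + 0.0136 + 0.00465 = 0.04149
Old tax = $228,057.06 × 0.04149 = $9,462.0874194
New tax = $186,774 × 0.04149 = $7,749.25326
Reduction = $9,462.0874194 − $7,749.25326 = $1,712.8341594

$1,713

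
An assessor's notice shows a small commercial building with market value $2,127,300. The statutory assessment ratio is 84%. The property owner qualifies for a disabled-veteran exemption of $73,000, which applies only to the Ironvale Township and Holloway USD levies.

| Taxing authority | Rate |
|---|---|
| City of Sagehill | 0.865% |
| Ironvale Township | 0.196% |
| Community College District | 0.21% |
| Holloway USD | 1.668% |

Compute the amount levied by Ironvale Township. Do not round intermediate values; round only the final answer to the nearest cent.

Assessed value = $2,127,300 × 0.84 = $1,786,932
Ironvale Township taxable value = $1,786,932 − $73,000 = $1,713,932
Ironvale Township levy = $1,713,932 × 0.00196 = $3,359.30672

$3,359.31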